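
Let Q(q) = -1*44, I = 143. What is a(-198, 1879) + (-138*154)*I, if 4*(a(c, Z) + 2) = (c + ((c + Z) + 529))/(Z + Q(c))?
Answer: -5576634227/1835 ≈ -3.0390e+6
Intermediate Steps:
Q(q) = -44
a(c, Z) = -2 + (529 + Z + 2*c)/(4*(-44 + Z)) (a(c, Z) = -2 + ((c + ((c + Z) + 529))/(Z - 44))/4 = -2 + ((c + ((Z + c) + 529))/(-44 + Z))/4 = -2 + ((c + (529 + Z + c))/(-44 + Z))/4 = -2 + ((529 + Z + 2*c)/(-44 + Z))/4 = -2 + (529 + Z + 2*c)/(4*(-44 + Z)))
a(-198, 1879) + (-138*154)*I = (881 - 7*1879 + 2*(-198))/(4*(-44 + 1879)) - 138*154*143 = (¼)*(881 - 13153 - 396)/1835 - 21252*143 = (¼)*(1/1835)*(-12668) - 3039036 = -3167/1835 - 3039036 = -5576634227/1835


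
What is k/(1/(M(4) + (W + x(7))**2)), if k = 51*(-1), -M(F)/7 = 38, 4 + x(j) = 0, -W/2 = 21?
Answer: -94350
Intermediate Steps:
W = -42 (W = -2*21 = -42)
x(j) = -4 (x(j) = -4 + 0 = -4)
M(F) = -266 (M(F) = -7*38 = -266)
k = -51
k/(1/(M(4) + (W + x(7))**2)) = -(-13566 + 51*(-42 - 4)**2) = -51/(1/(-266 + (-46)**2)) = -51/(1/(-266 + 2116)) = -51/(1/1850) = -51/1/1850 = -51*1850 = -94350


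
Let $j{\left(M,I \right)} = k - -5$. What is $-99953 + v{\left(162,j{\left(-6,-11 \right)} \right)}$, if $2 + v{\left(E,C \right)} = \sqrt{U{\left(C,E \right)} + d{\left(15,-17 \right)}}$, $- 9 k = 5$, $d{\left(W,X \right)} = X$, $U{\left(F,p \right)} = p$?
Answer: $-99955 + \sqrt{145} \approx -99943.0$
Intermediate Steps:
$k = - \frac{5}{9}$ ($k = \left(- \frac{1}{9}\right) 5 = - \frac{5}{9} \approx -0.55556$)
$j{\left(M,I \right)} = \frac{40}{9}$ ($j{\left(M,I \right)} = - \frac{5}{9} - -5 = - \frac{5}{9} + 5 = \frac{40}{9}$)
$v{\left(E,C \right)} = -2 + \sqrt{-17 + E}$ ($v{\left(E,C \right)} = -2 + \sqrt{E - 17} = -2 + \sqrt{-17 + E}$)
$-99953 + v{\left(162,j{\left(-6,-11 \right)} \right)} = -99953 - \left(2 - \sqrt{-17 + 162}\right) = -99953 - \left(2 - \sqrt{145}\right) = -99955 + \sqrt{145}$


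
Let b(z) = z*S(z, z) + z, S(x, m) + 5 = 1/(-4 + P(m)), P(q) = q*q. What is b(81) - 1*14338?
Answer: -96138653/6557 ≈ -14662.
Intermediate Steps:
P(q) = q**2
S(x, m) = -5 + 1/(-4 + m**2)
b(z) = z + z*(21 - 5*z**2)/(-4 + z**2) (b(z) = z*((21 - 5*z**2)/(-4 + z**2)) + z = z*(21 - 5*z**2)/(-4 + z**2) + z = z + z*(21 - 5*z**2)/(-4 + z**2))
b(81) - 1*14338 = 81*(17 - 4*81**2)/(-4 + 81**2) - 1*14338 = 81*(17 - 4*6561)/(-4 + 6561) - 14338 = 81*(17 - 26244)/6557 - 14338 = 81*(1/6557)*(-26227) - 14338 = -2124387/6557 - 14338 = -96138653/6557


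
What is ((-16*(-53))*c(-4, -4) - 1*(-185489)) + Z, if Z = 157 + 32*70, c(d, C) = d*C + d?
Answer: 198062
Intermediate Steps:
c(d, C) = d + C*d (c(d, C) = C*d + d = d + C*d)
Z = 2397 (Z = 157 + 2240 = 2397)
((-16*(-53))*c(-4, -4) - 1*(-185489)) + Z = ((-16*(-53))*(-4*(1 - 4)) - 1*(-185489)) + 2397 = (848*(-4*(-3)) + 185489) + 2397 = (848*12 + 185489) + 2397 = (10176 + 185489) + 2397 = 195665 + 2397 = 198062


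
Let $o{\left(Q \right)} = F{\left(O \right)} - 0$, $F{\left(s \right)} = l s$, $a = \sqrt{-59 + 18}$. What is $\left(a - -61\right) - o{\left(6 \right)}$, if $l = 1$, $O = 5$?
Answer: $56 + i \sqrt{41} \approx 56.0 + 6.4031 i$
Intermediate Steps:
$a = i \sqrt{41}$ ($a = \sqrt{-41} = i \sqrt{41} \approx 6.4031 i$)
$F{\left(s \right)} = s$ ($F{\left(s \right)} = 1 s = s$)
$o{\left(Q \right)} = 5$ ($o{\left(Q \right)} = 5 - 0 = 5 + 0 = 5$)
$\left(a - -61\right) - o{\left(6 \right)} = \left(i \sqrt{41} - -61\right) - 5 = \left(i \sqrt{41} + 61\right) - 5 = \left(61 + i \sqrt{41}\right) - 5 = 56 + i \sqrt{41}$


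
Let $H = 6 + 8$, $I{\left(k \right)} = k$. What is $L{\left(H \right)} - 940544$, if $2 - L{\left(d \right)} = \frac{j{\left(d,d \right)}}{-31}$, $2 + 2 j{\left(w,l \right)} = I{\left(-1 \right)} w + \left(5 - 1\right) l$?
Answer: $- \frac{29156782}{31} \approx -9.4054 \cdot 10^{5}$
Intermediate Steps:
$H = 14$
$j{\left(w,l \right)} = -1 + 2 l - \frac{w}{2}$ ($j{\left(w,l \right)} = -1 + \frac{- w + \left(5 - 1\right) l}{2} = -1 + \frac{- w + 4 l}{2} = -1 + \left(2 l - \frac{w}{2}\right) = -1 + 2 l - \frac{w}{2}$)
$L{\left(d \right)} = \frac{61}{31} + \frac{3 d}{62}$ ($L{\left(d \right)} = 2 - \frac{-1 + 2 d - \frac{d}{2}}{-31} = 2 - \left(-1 + \frac{3 d}{2}\right) \left(- \frac{1}{31}\right) = 2 - \left(\frac{1}{31} - \frac{3 d}{62}\right) = 2 + \left(- \frac{1}{31} + \frac{3 d}{62}\right) = \frac{61}{31} + \frac{3 d}{62}$)
$L{\left(H \right)} - 940544 = \left(\frac{61}{31} + \frac{3}{62} \cdot 14\right) - 940544 = \left(\frac{61}{31} + \frac{21}{31}\right) - 940544 = \frac{82}{31} - 940544 = - \frac{29156782}{31}$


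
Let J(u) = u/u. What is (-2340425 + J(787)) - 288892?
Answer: -2629316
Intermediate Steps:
J(u) = 1
(-2340425 + J(787)) - 288892 = (-2340425 + 1) - 288892 = -2340424 - 288892 = -2629316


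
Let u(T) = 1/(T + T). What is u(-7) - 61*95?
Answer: -81131/14 ≈ -5795.1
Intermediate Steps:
u(T) = 1/(2*T)
u(-7) - 61*95 = (½)/(-7) - 61*95 = (½)*(-⅐) - 5795 = -1/14 - 5795 = -81131/14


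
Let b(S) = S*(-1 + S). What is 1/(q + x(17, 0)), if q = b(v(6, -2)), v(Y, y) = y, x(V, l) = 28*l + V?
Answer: 1/23 ≈ 0.043478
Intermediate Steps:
x(V, l) = V + 28*l
q = 6 (q = -2*(-1 - 2) = -2*(-3) = 6)
1/(q + x(17, 0)) = 1/(6 + (17 + 28*0)) = 1/(6 + (17 + 0)) = 1/(6 + 17) = 1/23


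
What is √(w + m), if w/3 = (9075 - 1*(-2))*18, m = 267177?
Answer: √757335 ≈ 870.25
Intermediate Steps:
w = 490158 (w = 3*((9075 - 1*(-2))*18) = 3*((9075 + 2)*18) = 3*(9077*18) = 3*163386 = 490158)
√(w + m) = √(490158 + 267177) = √757335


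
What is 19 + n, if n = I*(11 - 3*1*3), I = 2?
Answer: 23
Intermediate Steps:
n = 4 (n = 2*(11 - 3*1*3) = 2*(11 - 3*3) = 2*(11 - 9) = 2*2 = 4)
19 + n = 19 + 4 = 23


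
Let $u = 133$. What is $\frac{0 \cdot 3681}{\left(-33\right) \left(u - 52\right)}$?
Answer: $0$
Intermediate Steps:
$\frac{0 \cdot 3681}{\left(-33\right) \left(u - 52\right)} = \frac{0 \cdot 3681}{\left(-33\right) \left(133 - 52\right)} = \frac{0}{\left(-33\right) 81} = \frac{0}{-2673} = 0 \left(- \frac{1}{2673}\right) = 0$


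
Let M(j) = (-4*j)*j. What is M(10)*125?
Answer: -50000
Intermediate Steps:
M(j) = -4*j²
M(10)*125 = -4*10²*125 = -4*100*125 = -400*125 = -50000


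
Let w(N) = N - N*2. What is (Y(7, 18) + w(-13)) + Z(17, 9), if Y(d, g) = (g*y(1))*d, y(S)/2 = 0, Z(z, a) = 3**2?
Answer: 22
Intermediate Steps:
Z(z, a) = 9
y(S) = 0 (y(S) = 2*0 = 0)
w(N) = -N (w(N) = N - 2*N = -N)
Y(d, g) = 0 (Y(d, g) = (g*0)*d = 0*d = 0)
(Y(7, 18) + w(-13)) + Z(17, 9) = (0 - 1*(-13)) + 9 = (0 + 13) + 9 = 13 + 9 = 22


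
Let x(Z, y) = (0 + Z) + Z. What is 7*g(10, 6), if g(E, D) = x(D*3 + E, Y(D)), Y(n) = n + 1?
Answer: 392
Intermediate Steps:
Y(n) = 1 + n
x(Z, y) = 2*Z (x(Z, y) = Z + Z = 2*Z)
g(E, D) = 2*E + 6*D (g(E, D) = 2*(D*3 + E) = 2*(3*D + E) = 2*(E + 3*D) = 2*E + 6*D)
7*g(10, 6) = 7*(2*10 + 6*6) = 7*(20 + 36) = 7*56 = 392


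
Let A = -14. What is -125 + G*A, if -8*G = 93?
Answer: 151/4 ≈ 37.750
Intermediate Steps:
G = -93/8 (G = -1/8*93 = -93/8 ≈ -11.625)
-125 + G*A = -125 - 93/8*(-14) = -125 + 651/4 = 151/4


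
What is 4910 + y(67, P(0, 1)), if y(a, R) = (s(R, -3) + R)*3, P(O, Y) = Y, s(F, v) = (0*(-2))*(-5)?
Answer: 4913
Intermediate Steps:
s(F, v) = 0 (s(F, v) = 0*(-5) = 0)
y(a, R) = 3*R (y(a, R) = (0 + R)*3 = R*3 = 3*R)
4910 + y(67, P(0, 1)) = 4910 + 3*1 = 4910 + 3 = 4913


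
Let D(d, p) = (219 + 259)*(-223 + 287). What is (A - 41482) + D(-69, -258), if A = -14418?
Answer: -25308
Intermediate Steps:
D(d, p) = 30592 (D(d, p) = 478*64 = 30592)
(A - 41482) + D(-69, -258) = (-14418 - 41482) + 30592 = -55900 + 30592 = -25308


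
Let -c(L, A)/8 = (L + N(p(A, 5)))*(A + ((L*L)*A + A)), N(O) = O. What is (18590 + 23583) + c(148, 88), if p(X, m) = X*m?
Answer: -9067990339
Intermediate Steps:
c(L, A) = -8*(L + 5*A)*(2*A + A*L**2) (c(L, A) = -8*(L + A*5)*(A + ((L*L)*A + A)) = -8*(L + 5*A)*(A + (L**2*A + A)) = -8*(L + 5*A)*(A + (A*L**2 + A)) = -8*(L + 5*A)*(A + (A + A*L**2)) = -8*(L + 5*A)*(2*A + A*L**2))
(18590 + 23583) + c(148, 88) = (18590 + 23583) - 8*88*(148**3 + 2*148 + 10*88 + 5*88*148**2) = 42173 - 8*88*(3241792 + 296 + 880 + 5*88*21904) = 42173 - 8*88*(3241792 + 296 + 880 + 9637760) = 42173 - 8*88*12880728 = 42173 - 9068032512 = -9067990339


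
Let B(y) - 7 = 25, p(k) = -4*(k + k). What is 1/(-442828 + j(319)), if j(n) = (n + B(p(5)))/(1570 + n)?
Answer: -1889/836501741 ≈ -2.2582e-6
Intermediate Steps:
p(k) = -8*k
B(y) = 32 (B(y) = 7 + 25 = 32)
j(n) = (32 + n)/(1570 + n) (j(n) = (n + 32)/(1570 + n) = (32 + n)/(1570 + n))
1/(-442828 + j(319)) = 1/(-442828 + (32 + 319)/(1570 + 319)) = 1/(-442828 + 351/1889) = 1/(-836501741/1889) = -1889/836501741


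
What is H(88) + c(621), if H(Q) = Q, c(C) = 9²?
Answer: 169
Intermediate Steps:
c(C) = 81
H(88) + c(621) = 88 + 81 = 169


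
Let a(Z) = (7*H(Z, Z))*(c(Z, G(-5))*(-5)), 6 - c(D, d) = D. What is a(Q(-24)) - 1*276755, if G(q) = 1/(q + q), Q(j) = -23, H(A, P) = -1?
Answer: -275740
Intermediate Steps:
G(q) = 1/(2*q)
c(D, d) = 6 - D
a(Z) = 210 - 35*Z (a(Z) = (7*(-1))*((6 - Z)*(-5)) = -7*(-30 + 5*Z) = 210 - 35*Z)
a(Q(-24)) - 1*276755 = (210 - 35*(-23)) - 1*276755 = (210 + 805) - 276755 = 1015 - 276755 = -275740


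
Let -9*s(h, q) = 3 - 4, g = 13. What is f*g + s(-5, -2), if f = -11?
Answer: -1286/9 ≈ -142.89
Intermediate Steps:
s(h, q) = ⅑ (s(h, q) = -(3 - 4)/9 = -⅑*(-1) = ⅑)
f*g + s(-5, -2) = -11*13 + ⅑ = -143 + ⅑ = -1286/9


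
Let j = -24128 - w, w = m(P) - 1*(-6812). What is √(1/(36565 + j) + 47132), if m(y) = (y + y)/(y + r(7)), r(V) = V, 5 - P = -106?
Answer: √1296923609927487/165882 ≈ 217.10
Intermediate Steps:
P = 111 (P = 5 - 1*(-106) = 5 + 106 = 111)
m(y) = 2*y/(7 + y) (m(y) = (y + y)/(y + 7) = (2*y)/(7 + y) = 2*y/(7 + y))
w = 402019/59 (w = 2*111/(7 + 111) - 1*(-6812) = 2*111/118 + 6812 = 2*111*(1/118) + 6812 = 111/59 + 6812 = 402019/59 ≈ 6813.9)
j = -1825571/59 (j = -24128 - 1*402019/59 = -24128 - 402019/59 = -1825571/59 ≈ -30942.)
√(1/(36565 + j) + 47132) = √(1/(36565 - 1825571/59) + 47132) = √(1/(331764/59) + 47132) = √(59/331764 + 47132) = √(15636700907/331764) = √1296923609927487/165882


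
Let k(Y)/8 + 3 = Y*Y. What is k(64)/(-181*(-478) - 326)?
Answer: 4093/10774 ≈ 0.37990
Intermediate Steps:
k(Y) = -24 + 8*Y**2 (k(Y) = -24 + 8*(Y*Y) = -24 + 8*Y**2)
k(64)/(-181*(-478) - 326) = (-24 + 8*64**2)/(-181*(-478) - 326) = (-24 + 8*4096)/(86518 - 326) = (-24 + 32768)/86192 = 32744*(1/86192) = 4093/10774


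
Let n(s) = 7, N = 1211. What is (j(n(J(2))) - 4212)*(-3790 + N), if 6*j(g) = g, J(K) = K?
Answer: 65158435/6 ≈ 1.0860e+7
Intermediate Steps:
j(g) = g/6
(j(n(J(2))) - 4212)*(-3790 + N) = ((⅙)*7 - 4212)*(-3790 + 1211) = (7/6 - 4212)*(-2579) = -25265/6*(-2579) = 65158435/6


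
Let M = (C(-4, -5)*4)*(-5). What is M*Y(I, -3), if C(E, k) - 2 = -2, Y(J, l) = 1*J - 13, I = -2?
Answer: 0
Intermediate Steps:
Y(J, l) = -13 + J (Y(J, l) = J - 13 = -13 + J)
C(E, k) = 0 (C(E, k) = 2 - 2 = 0)
M = 0 (M = (0*4)*(-5) = 0*(-5) = 0)
M*Y(I, -3) = 0*(-13 - 2) = 0*(-15) = 0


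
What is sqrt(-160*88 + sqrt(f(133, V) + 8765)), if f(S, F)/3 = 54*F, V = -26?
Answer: sqrt(-14080 + sqrt(4553)) ≈ 118.37*I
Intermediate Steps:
f(S, F) = 162*F (f(S, F) = 3*(54*F) = 162*F)
sqrt(-160*88 + sqrt(f(133, V) + 8765)) = sqrt(-160*88 + sqrt(162*(-26) + 8765)) = sqrt(-14080 + sqrt(-4212 + 8765)) = sqrt(-14080 + sqrt(4553))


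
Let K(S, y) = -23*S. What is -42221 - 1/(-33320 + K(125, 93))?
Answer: -1528189094/36195 ≈ -42221.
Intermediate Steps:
-42221 - 1/(-33320 + K(125, 93)) = -42221 - 1/(-33320 - 23*125) = -42221 - 1/(-33320 - 2875) = -42221 - 1/(-36195) = -42221 - 1*(-1/36195) = -42221 + 1/36195 = -1528189094/36195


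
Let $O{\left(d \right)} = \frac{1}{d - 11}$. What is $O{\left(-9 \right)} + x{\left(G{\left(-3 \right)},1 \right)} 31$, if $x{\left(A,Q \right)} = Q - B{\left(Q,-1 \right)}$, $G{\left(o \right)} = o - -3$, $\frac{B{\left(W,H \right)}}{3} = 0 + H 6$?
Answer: $\frac{11779}{20} \approx 588.95$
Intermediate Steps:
$B{\left(W,H \right)} = 18 H$ ($B{\left(W,H \right)} = 3 \left(0 + H 6\right) = 3 \left(0 + 6 H\right) = 3 \cdot 6 H = 18 H$)
$G{\left(o \right)} = 3 + o$ ($G{\left(o \right)} = o + 3 = 3 + o$)
$x{\left(A,Q \right)} = 18 + Q$ ($x{\left(A,Q \right)} = Q - 18 \left(-1\right) = Q - -18 = Q + 18 = 18 + Q$)
$O{\left(d \right)} = \frac{1}{-11 + d}$
$O{\left(-9 \right)} + x{\left(G{\left(-3 \right)},1 \right)} 31 = \frac{1}{-11 - 9} + \left(18 + 1\right) 31 = \frac{1}{-20} + 19 \cdot 31 = - \frac{1}{20} + 589 = \frac{11779}{20}$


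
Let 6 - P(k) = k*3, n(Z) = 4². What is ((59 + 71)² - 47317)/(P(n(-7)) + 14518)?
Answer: -30417/14476 ≈ -2.1012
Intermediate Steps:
n(Z) = 16
P(k) = 6 - 3*k (P(k) = 6 - k*3 = 6 - 3*k)
((59 + 71)² - 47317)/(P(n(-7)) + 14518) = ((59 + 71)² - 47317)/((6 - 3*16) + 14518) = (130² - 47317)/((6 - 48) + 14518) = (16900 - 47317)/(-42 + 14518) = -30417/14476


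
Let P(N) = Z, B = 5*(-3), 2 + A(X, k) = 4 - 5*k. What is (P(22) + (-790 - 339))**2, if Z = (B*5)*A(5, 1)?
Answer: 817216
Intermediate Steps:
A(X, k) = 2 - 5*k (A(X, k) = -2 + (4 - 5*k) = 2 - 5*k)
B = -15
Z = 225 (Z = (-15*5)*(2 - 5*1) = -75*(2 - 5) = -75*(-3) = 225)
P(N) = 225
(P(22) + (-790 - 339))**2 = (225 + (-790 - 339))**2 = (225 - 1129)**2 = (-904)**2 = 817216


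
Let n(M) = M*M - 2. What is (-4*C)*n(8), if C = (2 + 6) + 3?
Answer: -2728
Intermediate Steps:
C = 11 (C = 8 + 3 = 11)
n(M) = -2 + M² (n(M) = M² - 2 = -2 + M²)
(-4*C)*n(8) = (-4*11)*(-2 + 8²) = -44*(-2 + 64) = -44*62 = -2728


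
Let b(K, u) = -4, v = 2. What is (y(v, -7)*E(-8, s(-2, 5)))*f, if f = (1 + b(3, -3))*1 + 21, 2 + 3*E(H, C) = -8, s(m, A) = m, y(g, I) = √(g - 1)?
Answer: -60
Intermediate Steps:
y(g, I) = √(-1 + g)
E(H, C) = -10/3 (E(H, C) = -⅔ + (⅓)*(-8) = -⅔ - 8/3 = -10/3)
f = 18 (f = (1 - 4)*1 + 21 = -3*1 + 21 = -3 + 21 = 18)
(y(v, -7)*E(-8, s(-2, 5)))*f = (√(-1 + 2)*(-10/3))*18 = (√1*(-10/3))*18 = (1*(-10/3))*18 = -10/3*18 = -60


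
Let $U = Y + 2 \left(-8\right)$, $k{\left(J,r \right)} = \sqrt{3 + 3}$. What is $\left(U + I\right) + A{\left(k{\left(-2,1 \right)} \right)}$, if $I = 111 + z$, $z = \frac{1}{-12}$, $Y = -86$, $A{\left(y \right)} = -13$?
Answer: $- \frac{49}{12} \approx -4.0833$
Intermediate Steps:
$k{\left(J,r \right)} = \sqrt{6}$
$z = - \frac{1}{12} \approx -0.083333$
$U = -102$ ($U = -86 + 2 \left(-8\right) = -86 - 16 = -102$)
$I = \frac{1331}{12}$ ($I = 111 - \frac{1}{12} = \frac{1331}{12} \approx 110.92$)
$\left(U + I\right) + A{\left(k{\left(-2,1 \right)} \right)} = \left(-102 + \frac{1331}{12}\right) - 13 = \frac{107}{12} - 13 = - \frac{49}{12}$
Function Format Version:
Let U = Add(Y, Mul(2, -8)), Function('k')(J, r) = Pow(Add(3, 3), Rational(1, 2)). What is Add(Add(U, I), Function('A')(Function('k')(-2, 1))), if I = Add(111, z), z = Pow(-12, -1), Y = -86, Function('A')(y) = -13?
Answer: Rational(-49, 12) ≈ -4.0833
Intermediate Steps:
Function('k')(J, r) = Pow(6, Rational(1, 2))
z = Rational(-1, 12) ≈ -0.083333
U = -102 (U = Add(-86, Mul(2, -8)) = Add(-86, -16) = -102)
I = Rational(1331, 12) (I = Add(111, Rational(-1, 12)) = Rational(1331, 12) ≈ 110.92)
Add(Add(U, I), Function('A')(Function('k')(-2, 1))) = Add(Add(-102, Rational(1331, 12)), -13) = Add(Rational(107, 12), -13) = Rational(-49, 12)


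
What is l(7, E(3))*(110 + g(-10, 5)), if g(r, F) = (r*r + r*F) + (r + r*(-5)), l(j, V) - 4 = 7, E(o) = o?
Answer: 2200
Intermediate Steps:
l(j, V) = 11 (l(j, V) = 4 + 7 = 11)
g(r, F) = r² - 4*r + F*r (g(r, F) = (r² + F*r) + (r - 5*r) = (r² + F*r) - 4*r = r² - 4*r + F*r)
l(7, E(3))*(110 + g(-10, 5)) = 11*(110 - 10*(-4 + 5 - 10)) = 11*(110 - 10*(-9)) = 11*(110 + 90) = 11*200 = 2200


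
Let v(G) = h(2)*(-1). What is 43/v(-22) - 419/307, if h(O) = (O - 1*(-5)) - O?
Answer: -15296/1535 ≈ -9.9648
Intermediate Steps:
h(O) = 5 (h(O) = (O + 5) - O = (5 + O) - O = 5)
v(G) = -5 (v(G) = 5*(-1) = -5)
43/v(-22) - 419/307 = 43/(-5) - 419/307 = 43*(-1/5) - 419*1/307 = -43/5 - 419/307 = -15296/1535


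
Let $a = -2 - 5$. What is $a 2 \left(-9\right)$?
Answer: $126$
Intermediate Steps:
$a = -7$ ($a = -2 - 5 = -7$)
$a 2 \left(-9\right) = \left(-7\right) 2 \left(-9\right) = \left(-14\right) \left(-9\right) = 126$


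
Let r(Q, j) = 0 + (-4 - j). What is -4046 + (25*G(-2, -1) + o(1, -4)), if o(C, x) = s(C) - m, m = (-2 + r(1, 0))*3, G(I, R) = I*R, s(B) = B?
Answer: -3977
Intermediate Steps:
r(Q, j) = -4 - j
m = -18 (m = (-2 + (-4 - 1*0))*3 = (-2 + (-4 + 0))*3 = (-2 - 4)*3 = -6*3 = -18)
o(C, x) = 18 + C (o(C, x) = C - 1*(-18) = C + 18 = 18 + C)
-4046 + (25*G(-2, -1) + o(1, -4)) = -4046 + (25*(-2*(-1)) + (18 + 1)) = -4046 + (25*2 + 19) = -4046 + (50 + 19) = -4046 + 69 = -3977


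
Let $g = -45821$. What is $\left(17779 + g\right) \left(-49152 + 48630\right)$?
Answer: $14637924$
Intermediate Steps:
$\left(17779 + g\right) \left(-49152 + 48630\right) = \left(17779 - 45821\right) \left(-49152 + 48630\right) = \left(-28042\right) \left(-522\right) = 14637924$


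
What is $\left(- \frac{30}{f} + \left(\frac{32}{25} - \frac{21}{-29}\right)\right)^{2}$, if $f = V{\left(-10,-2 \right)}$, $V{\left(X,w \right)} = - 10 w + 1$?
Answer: $\frac{8532241}{25755625} \approx 0.33128$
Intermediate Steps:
$V{\left(X,w \right)} = 1 - 10 w$
$f = 21$ ($f = 1 - -20 = 1 + 20 = 21$)
$\left(- \frac{30}{f} + \left(\frac{32}{25} - \frac{21}{-29}\right)\right)^{2} = \left(- \frac{30}{21} + \left(\frac{32}{25} - \frac{21}{-29}\right)\right)^{2} = \left(\left(-30\right) \frac{1}{21} + \left(32 \cdot \frac{1}{25} - - \frac{21}{29}\right)\right)^{2} = \left(- \frac{10}{7} + \left(\frac{32}{25} + \frac{21}{29}\right)\right)^{2} = \left(- \frac{10}{7} + \frac{1453}{725}\right)^{2} = \left(\frac{2921}{5075}\right)^{2} = \frac{8532241}{25755625}$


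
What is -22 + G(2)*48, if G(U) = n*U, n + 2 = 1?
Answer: -118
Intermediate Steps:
n = -1 (n = -2 + 1 = -1)
G(U) = -U
-22 + G(2)*48 = -22 - 1*2*48 = -22 - 2*48 = -22 - 96 = -118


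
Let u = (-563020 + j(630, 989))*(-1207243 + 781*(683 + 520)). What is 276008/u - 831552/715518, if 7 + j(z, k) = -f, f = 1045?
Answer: -290661758061983/250103477478100 ≈ -1.1622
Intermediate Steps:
j(z, k) = -1052 (j(z, k) = -7 - 1*1045 = -7 - 1045 = -1052)
u = 151002074400 (u = (-563020 - 1052)*(-1207243 + 781*(683 + 520)) = -564072*(-1207243 + 781*1203) = -564072*(-1207243 + 939543) = -564072*(-267700) = 151002074400)
276008/u - 831552/715518 = 276008/151002074400 - 831552/715518 = 276008*(1/151002074400) - 831552*1/715518 = 34501/18875259300 - 138592/119253 = -290661758061983/250103477478100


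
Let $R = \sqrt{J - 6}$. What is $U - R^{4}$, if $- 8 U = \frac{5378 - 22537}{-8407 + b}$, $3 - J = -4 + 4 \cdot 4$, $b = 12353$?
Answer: $- \frac{7085641}{31568} \approx -224.46$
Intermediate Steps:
$J = -9$ ($J = 3 - \left(-4 + 4 \cdot 4\right) = 3 - \left(-4 + 16\right) = 3 - 12 = -9$)
$U = \frac{17159}{31568}$ ($U = - \frac{\left(5378 - 22537\right) \frac{1}{-8407 + 12353}}{8} = - \frac{\left(-17159\right) \frac{1}{3946}}{8} = \left(- \frac{1}{8}\right) \left(- \frac{17159}{3946}\right) = \frac{17159}{31568} \approx 0.54356$)
$R = i \sqrt{15}$ ($R = \sqrt{-9 - 6} = \sqrt{-15} = i \sqrt{15} \approx 3.873 i$)
$U - R^{4} = \frac{17159}{31568} - \left(i \sqrt{15}\right)^{4} = \frac{17159}{31568} - 225 = - \frac{7085641}{31568}$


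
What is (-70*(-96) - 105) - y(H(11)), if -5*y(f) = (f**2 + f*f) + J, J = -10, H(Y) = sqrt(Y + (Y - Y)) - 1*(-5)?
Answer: 33137/5 + 4*sqrt(11) ≈ 6640.7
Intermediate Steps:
H(Y) = 5 + sqrt(Y) (H(Y) = sqrt(Y + 0) + 5 = sqrt(Y) + 5 = 5 + sqrt(Y))
y(f) = 2 - 2*f**2/5 (y(f) = -((f**2 + f*f) - 10)/5 = -((f**2 + f**2) - 10)/5 = -(2*f**2 - 10)/5 = -(-10 + 2*f**2)/5 = 2 - 2*f**2/5)
(-70*(-96) - 105) - y(H(11)) = (-70*(-96) - 105) - (2 - 2*(5 + sqrt(11))**2/5) = (6720 - 105) + (-2 + 2*(5 + sqrt(11))**2/5) = 6615 + (-2 + 2*(5 + sqrt(11))**2/5) = 6613 + 2*(5 + sqrt(11))**2/5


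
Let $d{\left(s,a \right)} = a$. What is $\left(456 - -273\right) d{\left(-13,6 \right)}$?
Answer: $4374$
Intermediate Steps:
$\left(456 - -273\right) d{\left(-13,6 \right)} = \left(456 - -273\right) 6 = \left(456 + 273\right) 6 = 729 \cdot 6 = 4374$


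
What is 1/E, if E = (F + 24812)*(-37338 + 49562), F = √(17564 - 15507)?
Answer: 6203/1881375325072 - 11*√17/7525501300288 ≈ 3.2910e-9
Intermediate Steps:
F = 11*√17 (F = √2057 = 11*√17 ≈ 45.354)
E = 303301888 + 134464*√17 (E = (11*√17 + 24812)*(-37338 + 49562) = (24812 + 11*√17)*12224 = 303301888 + 134464*√17 ≈ 3.0386e+8)
1/E = 1/(303301888 + 134464*√17)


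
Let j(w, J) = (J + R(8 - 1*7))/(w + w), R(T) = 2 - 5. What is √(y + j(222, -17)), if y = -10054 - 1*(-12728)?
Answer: √32945799/111 ≈ 51.710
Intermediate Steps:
R(T) = -3
y = 2674 (y = -10054 + 12728 = 2674)
j(w, J) = (-3 + J)/(2*w) (j(w, J) = (J - 3)/(w + w) = (-3 + J)/((2*w)) = (-3 + J)*(1/(2*w)) = (-3 + J)/(2*w))
√(y + j(222, -17)) = √(2674 + (½)*(-3 - 17)/222) = √(2674 + (½)*(1/222)*(-20)) = √(2674 - 5/111) = √(296809/111) = √32945799/111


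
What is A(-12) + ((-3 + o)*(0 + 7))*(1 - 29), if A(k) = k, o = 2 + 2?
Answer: -208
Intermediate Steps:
o = 4
A(-12) + ((-3 + o)*(0 + 7))*(1 - 29) = -12 + ((-3 + 4)*(0 + 7))*(1 - 29) = -12 + (1*7)*(-28) = -12 + 7*(-28) = -12 - 196 = -208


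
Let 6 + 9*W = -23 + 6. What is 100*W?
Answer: -2300/9 ≈ -255.56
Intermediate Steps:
W = -23/9 (W = -⅔ + (-23 + 6)/9 = -⅔ + (⅑)*(-17) = -⅔ - 17/9 = -23/9 ≈ -2.5556)
100*W = 100*(-23/9) = -2300/9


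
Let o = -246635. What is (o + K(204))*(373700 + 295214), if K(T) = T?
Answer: -164841145934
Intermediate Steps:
(o + K(204))*(373700 + 295214) = (-246635 + 204)*(373700 + 295214) = -246431*668914 = -164841145934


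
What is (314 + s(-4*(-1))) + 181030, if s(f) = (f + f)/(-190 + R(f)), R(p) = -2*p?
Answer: 17953052/99 ≈ 1.8134e+5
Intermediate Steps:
s(f) = 2*f/(-190 - 2*f) (s(f) = (f + f)/(-190 - 2*f) = (2*f)/(-190 - 2*f) = 2*f/(-190 - 2*f))
(314 + s(-4*(-1))) + 181030 = (314 - (-4*(-1))/(95 - 4*(-1))) + 181030 = (314 - 1*4/(95 + 4)) + 181030 = (314 - 1*4/99) + 181030 = (314 - 1*4*1/99) + 181030 = (314 - 4/99) + 181030 = 31082/99 + 181030 = 17953052/99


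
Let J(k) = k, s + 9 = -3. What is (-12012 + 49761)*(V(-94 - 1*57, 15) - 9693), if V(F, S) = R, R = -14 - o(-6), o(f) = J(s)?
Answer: -365976555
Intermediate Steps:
s = -12 (s = -9 - 3 = -12)
o(f) = -12
R = -2 (R = -14 - 1*(-12) = -14 + 12 = -2)
V(F, S) = -2
(-12012 + 49761)*(V(-94 - 1*57, 15) - 9693) = (-12012 + 49761)*(-2 - 9693) = 37749*(-9695) = -365976555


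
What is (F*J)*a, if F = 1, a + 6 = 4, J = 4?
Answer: -8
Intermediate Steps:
a = -2 (a = -6 + 4 = -2)
(F*J)*a = (1*4)*(-2) = 4*(-2) = -8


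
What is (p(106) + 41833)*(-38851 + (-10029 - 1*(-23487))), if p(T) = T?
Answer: -1064957027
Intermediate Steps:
(p(106) + 41833)*(-38851 + (-10029 - 1*(-23487))) = (106 + 41833)*(-38851 + (-10029 - 1*(-23487))) = 41939*(-38851 + (-10029 + 23487)) = 41939*(-38851 + 13458) = 41939*(-25393) = -1064957027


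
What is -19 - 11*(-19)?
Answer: 190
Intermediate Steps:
-19 - 11*(-19) = -19 + 209 = 190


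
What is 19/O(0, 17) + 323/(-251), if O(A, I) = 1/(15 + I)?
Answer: 152285/251 ≈ 606.71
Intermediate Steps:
19/O(0, 17) + 323/(-251) = 19/(1/(15 + 17)) + 323/(-251) = 19/(1/32) + 323*(-1/251) = 19/(1/32) - 323/251 = 19*32 - 323/251 = 608 - 323/251 = 152285/251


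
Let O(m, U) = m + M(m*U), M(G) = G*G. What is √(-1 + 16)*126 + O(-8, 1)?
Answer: 56 + 126*√15 ≈ 544.00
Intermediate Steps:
M(G) = G²
O(m, U) = m + U²*m² (O(m, U) = m + (m*U)² = m + (U*m)² = m + U²*m²)
√(-1 + 16)*126 + O(-8, 1) = √(-1 + 16)*126 - 8*(1 - 8*1²) = √15*126 - 8*(1 - 8*1) = 126*√15 - 8*(1 - 8) = 126*√15 - 8*(-7) = 126*√15 + 56 = 56 + 126*√15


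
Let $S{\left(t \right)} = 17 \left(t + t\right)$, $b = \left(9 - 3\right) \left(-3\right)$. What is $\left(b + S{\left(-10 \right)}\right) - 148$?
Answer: $-506$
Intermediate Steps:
$b = -18$ ($b = 6 \left(-3\right) = -18$)
$S{\left(t \right)} = 34 t$ ($S{\left(t \right)} = 17 \cdot 2 t = 34 t$)
$\left(b + S{\left(-10 \right)}\right) - 148 = \left(-18 + 34 \left(-10\right)\right) - 148 = \left(-18 - 340\right) - 148 = -358 - 148 = -506$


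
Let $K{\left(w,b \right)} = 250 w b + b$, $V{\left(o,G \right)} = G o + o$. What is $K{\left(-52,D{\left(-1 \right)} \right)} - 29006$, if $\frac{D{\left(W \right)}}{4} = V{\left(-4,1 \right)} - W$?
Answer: $334966$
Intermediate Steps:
$V{\left(o,G \right)} = o + G o$
$D{\left(W \right)} = -32 - 4 W$ ($D{\left(W \right)} = 4 \left(- 4 \left(1 + 1\right) - W\right) = 4 \left(\left(-4\right) 2 - W\right) = 4 \left(-8 - W\right) = -32 - 4 W$)
$K{\left(w,b \right)} = b + 250 b w$ ($K{\left(w,b \right)} = 250 b w + b = b + 250 b w$)
$K{\left(-52,D{\left(-1 \right)} \right)} - 29006 = \left(-32 - -4\right) \left(1 + 250 \left(-52\right)\right) - 29006 = \left(-32 + 4\right) \left(1 - 13000\right) - 29006 = \left(-28\right) \left(-12999\right) - 29006 = 363972 - 29006 = 334966$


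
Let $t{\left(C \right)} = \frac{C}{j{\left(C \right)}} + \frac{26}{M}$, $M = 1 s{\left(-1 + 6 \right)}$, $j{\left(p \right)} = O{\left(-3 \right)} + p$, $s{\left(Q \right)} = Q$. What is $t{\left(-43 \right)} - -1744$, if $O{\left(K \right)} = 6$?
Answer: $\frac{323817}{185} \approx 1750.4$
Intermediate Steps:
$j{\left(p \right)} = 6 + p$
$M = 5$ ($M = 1 \left(-1 + 6\right) = 1 \cdot 5 = 5$)
$t{\left(C \right)} = \frac{26}{5} + \frac{C}{6 + C}$ ($t{\left(C \right)} = \frac{C}{6 + C} + \frac{26}{5} = \frac{26}{5} + \frac{C}{6 + C}$)
$t{\left(-43 \right)} - -1744 = \frac{156 + 31 \left(-43\right)}{5 \left(6 - 43\right)} - -1744 = \frac{156 - 1333}{5 \left(-37\right)} + 1744 = \frac{1}{5} \left(- \frac{1}{37}\right) \left(-1177\right) + 1744 = \frac{1177}{185} + 1744 = \frac{323817}{185}$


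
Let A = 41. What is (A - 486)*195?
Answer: -86775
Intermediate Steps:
(A - 486)*195 = (41 - 486)*195 = -445*195 = -86775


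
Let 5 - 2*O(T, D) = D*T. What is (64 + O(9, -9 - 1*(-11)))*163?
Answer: 18745/2 ≈ 9372.5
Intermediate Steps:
O(T, D) = 5/2 - D*T/2
(64 + O(9, -9 - 1*(-11)))*163 = (64 + (5/2 - ½*(-9 - 1*(-11))*9))*163 = (64 + (5/2 - ½*(-9 + 11)*9))*163 = (64 + (5/2 - ½*2*9))*163 = (64 + (5/2 - 9))*163 = (64 - 13/2)*163 = (115/2)*163 = 18745/2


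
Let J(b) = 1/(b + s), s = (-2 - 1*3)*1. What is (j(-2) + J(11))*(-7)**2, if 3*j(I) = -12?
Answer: -1127/6 ≈ -187.83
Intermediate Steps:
j(I) = -4 (j(I) = (1/3)*(-12) = -4)
s = -5 (s = (-2 - 3)*1 = -5*1 = -5)
J(b) = 1/(-5 + b) (J(b) = 1/(b - 5) = 1/(-5 + b))
(j(-2) + J(11))*(-7)**2 = (-4 + 1/(-5 + 11))*(-7)**2 = (-4 + 1/6)*49 = -23/6*49 = -1127/6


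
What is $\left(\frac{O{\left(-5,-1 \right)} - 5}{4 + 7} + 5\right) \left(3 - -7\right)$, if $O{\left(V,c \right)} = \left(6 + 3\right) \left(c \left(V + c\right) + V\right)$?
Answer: $\frac{590}{11} \approx 53.636$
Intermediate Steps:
$O{\left(V,c \right)} = 9 V + 9 c \left(V + c\right)$ ($O{\left(V,c \right)} = 9 \left(V + c \left(V + c\right)\right) = 9 V + 9 c \left(V + c\right)$)
$\left(\frac{O{\left(-5,-1 \right)} - 5}{4 + 7} + 5\right) \left(3 - -7\right) = \left(\frac{\left(9 \left(-5\right) + 9 \left(-1\right)^{2} + 9 \left(-5\right) \left(-1\right)\right) - 5}{4 + 7} + 5\right) \left(3 - -7\right) = \left(\frac{\left(-45 + 9 \cdot 1 + 45\right) - 5}{11} + 5\right) \left(3 + 7\right) = \left(\left(\left(-45 + 9 + 45\right) - 5\right) \frac{1}{11} + 5\right) 10 = \left(\left(9 - 5\right) \frac{1}{11} + 5\right) 10 = \left(4 \cdot \frac{1}{11} + 5\right) 10 = \left(\frac{4}{11} + 5\right) 10 = \frac{59}{11} \cdot 10 = \frac{590}{11}$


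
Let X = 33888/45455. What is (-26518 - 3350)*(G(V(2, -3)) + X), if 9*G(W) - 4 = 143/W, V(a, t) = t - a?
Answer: 2698743052/45455 ≈ 59372.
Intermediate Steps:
X = 33888/45455 (X = 33888*(1/45455) = 33888/45455 ≈ 0.74553)
G(W) = 4/9 + 143/(9*W) (G(W) = 4/9 + (143/W)/9 = 4/9 + 143/(9*W))
(-26518 - 3350)*(G(V(2, -3)) + X) = (-26518 - 3350)*((143 + 4*(-3 - 1*2))/(9*(-3 - 1*2)) + 33888/45455) = -29868*((143 + 4*(-3 - 2))/(9*(-3 - 2)) + 33888/45455) = -29868*((1/9)*(143 + 4*(-5))/(-5) + 33888/45455) = -29868*((1/9)*(-1/5)*(143 - 20) + 33888/45455) = -29868*((1/9)*(-1/5)*123 + 33888/45455) = -29868*(-41/15 + 33888/45455) = -29868*(-271067/136365) = 2698743052/45455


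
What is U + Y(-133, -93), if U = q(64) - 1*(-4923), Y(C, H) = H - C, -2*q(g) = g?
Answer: 4931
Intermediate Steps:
q(g) = -g/2
U = 4891 (U = -½*64 - 1*(-4923) = -32 + 4923 = 4891)
U + Y(-133, -93) = 4891 + (-93 - 1*(-133)) = 4891 + (-93 + 133) = 4891 + 40 = 4931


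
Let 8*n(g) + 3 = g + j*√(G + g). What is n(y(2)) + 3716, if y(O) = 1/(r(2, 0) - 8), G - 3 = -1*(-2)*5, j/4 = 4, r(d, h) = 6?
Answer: 59449/16 + 5*√2 ≈ 3722.6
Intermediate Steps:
j = 16 (j = 4*4 = 16)
G = 13 (G = 3 - 1*(-2)*5 = 3 + 2*5 = 3 + 10 = 13)
y(O) = -½ (y(O) = 1/(6 - 8) = 1/(-2) = -½)
n(g) = -3/8 + 2*√(13 + g) + g/8 (n(g) = -3/8 + (g + 16*√(13 + g))/8 = -3/8 + (2*√(13 + g) + g/8) = -3/8 + 2*√(13 + g) + g/8)
n(y(2)) + 3716 = (-3/8 + 2*√(13 - ½) + (⅛)*(-½)) + 3716 = (-3/8 + 2*√(25/2) - 1/16) + 3716 = (-3/8 + 2*(5*√2/2) - 1/16) + 3716 = (-3/8 + 5*√2 - 1/16) + 3716 = (-7/16 + 5*√2) + 3716 = 59449/16 + 5*√2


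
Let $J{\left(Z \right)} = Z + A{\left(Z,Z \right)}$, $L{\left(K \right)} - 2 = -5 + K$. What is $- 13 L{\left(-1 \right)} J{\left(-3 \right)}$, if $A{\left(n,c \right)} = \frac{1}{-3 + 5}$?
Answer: $-130$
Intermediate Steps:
$A{\left(n,c \right)} = \frac{1}{2}$
$L{\left(K \right)} = -3 + K$ ($L{\left(K \right)} = 2 + \left(-5 + K\right) = -3 + K$)
$J{\left(Z \right)} = \frac{1}{2} + Z$ ($J{\left(Z \right)} = Z + \frac{1}{2} = \frac{1}{2} + Z$)
$- 13 L{\left(-1 \right)} J{\left(-3 \right)} = - 13 \left(-3 - 1\right) \left(\frac{1}{2} - 3\right) = \left(-13\right) \left(-4\right) \left(- \frac{5}{2}\right) = 52 \left(- \frac{5}{2}\right) = -130$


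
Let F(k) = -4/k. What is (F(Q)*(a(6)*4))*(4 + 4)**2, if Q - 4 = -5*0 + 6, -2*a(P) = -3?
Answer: -768/5 ≈ -153.60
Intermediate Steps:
a(P) = 3/2 (a(P) = -1/2*(-3) = 3/2)
Q = 10 (Q = 4 + (-5*0 + 6) = 4 + (0 + 6) = 4 + 6 = 10)
(F(Q)*(a(6)*4))*(4 + 4)**2 = ((-4/10)*((3/2)*4))*(4 + 4)**2 = (-4*1/10*6)*8**2 = -2/5*6*64 = -12/5*64 = -768/5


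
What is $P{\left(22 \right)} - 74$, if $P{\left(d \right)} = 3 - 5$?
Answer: $-76$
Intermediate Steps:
$P{\left(d \right)} = -2$
$P{\left(22 \right)} - 74 = -2 - 74 = -76$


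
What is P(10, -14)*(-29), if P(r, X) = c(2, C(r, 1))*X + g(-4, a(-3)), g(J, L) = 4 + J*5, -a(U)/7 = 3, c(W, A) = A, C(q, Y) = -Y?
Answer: 58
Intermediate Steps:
a(U) = -21 (a(U) = -7*3 = -21)
g(J, L) = 4 + 5*J
P(r, X) = -16 - X (P(r, X) = (-1*1)*X + (4 + 5*(-4)) = -X + (4 - 20) = -X - 16 = -16 - X)
P(10, -14)*(-29) = (-16 - 1*(-14))*(-29) = (-16 + 14)*(-29) = -2*(-29) = 58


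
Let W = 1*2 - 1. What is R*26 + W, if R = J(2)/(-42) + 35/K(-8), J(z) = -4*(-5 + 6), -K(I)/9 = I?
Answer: 4061/252 ≈ 16.115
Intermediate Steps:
K(I) = -9*I
W = 1 (W = 2 - 1 = 1)
J(z) = -4 (J(z) = -4*1 = -4)
R = 293/504 (R = -4/(-42) + 35/((-9*(-8))) = -4*(-1/42) + 35/72 = 2/21 + 35*(1/72) = 2/21 + 35/72 = 293/504 ≈ 0.58135)
R*26 + W = (293/504)*26 + 1 = 3809/252 + 1 = 4061/252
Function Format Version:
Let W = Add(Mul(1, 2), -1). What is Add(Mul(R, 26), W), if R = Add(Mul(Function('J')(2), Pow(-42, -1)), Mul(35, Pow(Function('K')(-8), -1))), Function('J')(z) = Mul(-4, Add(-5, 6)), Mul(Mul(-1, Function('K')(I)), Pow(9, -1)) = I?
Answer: Rational(4061, 252) ≈ 16.115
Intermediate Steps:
Function('K')(I) = Mul(-9, I)
W = 1 (W = Add(2, -1) = 1)
Function('J')(z) = -4 (Function('J')(z) = Mul(-4, 1) = -4)
R = Rational(293, 504) (R = Add(Mul(-4, Pow(-42, -1)), Mul(35, Pow(Mul(-9, -8), -1))) = Add(Mul(-4, Rational(-1, 42)), Mul(35, Pow(72, -1))) = Add(Rational(2, 21), Mul(35, Rational(1, 72))) = Add(Rational(2, 21), Rational(35, 72)) = Rational(293, 504) ≈ 0.58135)
Add(Mul(R, 26), W) = Add(Mul(Rational(293, 504), 26), 1) = Add(Rational(3809, 252), 1) = Rational(4061, 252)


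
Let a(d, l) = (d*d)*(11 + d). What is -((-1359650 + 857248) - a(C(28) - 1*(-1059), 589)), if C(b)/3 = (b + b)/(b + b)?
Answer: 1210679014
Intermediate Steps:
C(b) = 3 (C(b) = 3*((b + b)/(b + b)) = 3*((2*b)/((2*b))) = 3*((2*b)*(1/(2*b))) = 3*1 = 3)
a(d, l) = d**2*(11 + d)
-((-1359650 + 857248) - a(C(28) - 1*(-1059), 589)) = -((-1359650 + 857248) - (3 - 1*(-1059))**2*(11 + (3 - 1*(-1059)))) = -(-502402 - (3 + 1059)**2*(11 + (3 + 1059))) = -(-502402 - 1062**2*(11 + 1062)) = -(-502402 - 1127844*1073) = -(-502402 - 1*1210176612) = -(-502402 - 1210176612) = -1*(-1210679014) = 1210679014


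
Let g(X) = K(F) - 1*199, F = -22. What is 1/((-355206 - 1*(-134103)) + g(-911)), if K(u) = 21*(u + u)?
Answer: -1/222226 ≈ -4.4999e-6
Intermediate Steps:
K(u) = 42*u (K(u) = 21*(2*u) = 42*u)
g(X) = -1123 (g(X) = 42*(-22) - 1*199 = -924 - 199 = -1123)
1/((-355206 - 1*(-134103)) + g(-911)) = 1/((-355206 - 1*(-134103)) - 1123) = 1/((-355206 + 134103) - 1123) = 1/(-221103 - 1123) = 1/(-222226) = -1/222226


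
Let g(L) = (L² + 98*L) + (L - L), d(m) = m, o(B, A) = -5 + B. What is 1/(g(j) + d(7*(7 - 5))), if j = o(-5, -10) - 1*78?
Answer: -1/866 ≈ -0.0011547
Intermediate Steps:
j = -88 (j = (-5 - 5) - 1*78 = -10 - 78 = -88)
g(L) = L² + 98*L (g(L) = (L² + 98*L) + 0 = L² + 98*L)
1/(g(j) + d(7*(7 - 5))) = 1/(-88*(98 - 88) + 7*(7 - 5)) = 1/(-88*10 + 7*2) = 1/(-880 + 14) = 1/(-866) = -1/866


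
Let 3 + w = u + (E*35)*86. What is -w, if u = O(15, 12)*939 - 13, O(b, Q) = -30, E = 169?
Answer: -480504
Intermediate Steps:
u = -28183 (u = -30*939 - 13 = -28170 - 13 = -28183)
w = 480504 (w = -3 + (-28183 + (169*35)*86) = -3 + (-28183 + 5915*86) = -3 + (-28183 + 508690) = -3 + 480507 = 480504)
-w = -1*480504 = -480504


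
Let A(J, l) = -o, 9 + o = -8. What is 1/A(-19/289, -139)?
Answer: 1/17 ≈ 0.058824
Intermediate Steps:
o = -17 (o = -9 - 8 = -17)
A(J, l) = 17 (A(J, l) = -1*(-17) = 17)
1/A(-19/289, -139) = 1/17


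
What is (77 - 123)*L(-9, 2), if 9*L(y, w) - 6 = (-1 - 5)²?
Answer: -644/3 ≈ -214.67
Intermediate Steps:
L(y, w) = 14/3 (L(y, w) = ⅔ + (-1 - 5)²/9 = ⅔ + (⅑)*(-6)² = ⅔ + (⅑)*36 = ⅔ + 4 = 14/3)
(77 - 123)*L(-9, 2) = (77 - 123)*(14/3) = -46*14/3 = -644/3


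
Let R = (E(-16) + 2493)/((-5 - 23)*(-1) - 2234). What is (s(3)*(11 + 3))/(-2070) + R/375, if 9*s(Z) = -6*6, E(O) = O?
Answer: 1373287/57080250 ≈ 0.024059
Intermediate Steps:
s(Z) = -4 (s(Z) = (-6*6)/9 = (1/9)*(-36) = -4)
R = -2477/2206 (R = (-16 + 2493)/((-5 - 23)*(-1) - 2234) = 2477/(-28*(-1) - 2234) = 2477/(28 - 2234) = 2477/(-2206) = 2477*(-1/2206) = -2477/2206 ≈ -1.1228)
(s(3)*(11 + 3))/(-2070) + R/375 = -4*(11 + 3)/(-2070) - 2477/2206/375 = -4*14*(-1/2070) - 2477/2206*1/375 = -56*(-1/2070) - 2477/827250 = 28/1035 - 2477/827250 = 1373287/57080250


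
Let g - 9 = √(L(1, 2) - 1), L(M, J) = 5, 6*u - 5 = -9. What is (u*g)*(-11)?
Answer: 242/3 ≈ 80.667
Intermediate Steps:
u = -⅔ (u = ⅚ + (⅙)*(-9) = ⅚ - 3/2 = -⅔ ≈ -0.66667)
g = 11 (g = 9 + √(5 - 1) = 9 + √4 = 9 + 2 = 11)
(u*g)*(-11) = -⅔*11*(-11) = -22/3*(-11) = 242/3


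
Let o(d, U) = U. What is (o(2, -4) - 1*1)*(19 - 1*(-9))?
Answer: -140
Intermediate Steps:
(o(2, -4) - 1*1)*(19 - 1*(-9)) = (-4 - 1*1)*(19 - 1*(-9)) = (-4 - 1)*(19 + 9) = -5*28 = -140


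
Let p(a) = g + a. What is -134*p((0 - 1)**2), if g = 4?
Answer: -670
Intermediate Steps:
p(a) = 4 + a
-134*p((0 - 1)**2) = -134*(4 + (0 - 1)**2) = -134*(4 + (-1)**2) = -134*(4 + 1) = -134*5 = -670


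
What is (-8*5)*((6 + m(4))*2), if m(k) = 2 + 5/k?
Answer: -740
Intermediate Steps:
(-8*5)*((6 + m(4))*2) = (-8*5)*((6 + (2 + 5/4))*2) = -40*(6 + (2 + 5*(1/4)))*2 = -40*(6 + (2 + 5/4))*2 = -40*(6 + 13/4)*2 = -370*2 = -40*37/2 = -740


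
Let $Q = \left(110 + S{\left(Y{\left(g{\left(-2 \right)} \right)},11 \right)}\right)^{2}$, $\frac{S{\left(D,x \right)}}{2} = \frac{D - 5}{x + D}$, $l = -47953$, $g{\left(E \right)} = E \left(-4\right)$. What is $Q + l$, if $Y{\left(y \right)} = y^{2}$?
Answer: $- \frac{199712201}{5625} \approx -35504.0$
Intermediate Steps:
$g{\left(E \right)} = - 4 E$
$S{\left(D,x \right)} = \frac{2 \left(-5 + D\right)}{D + x}$ ($S{\left(D,x \right)} = 2 \frac{D - 5}{x + D} = 2 \frac{-5 + D}{D + x} = \frac{2 \left(-5 + D\right)}{D + x}$)
$Q = \frac{70023424}{5625}$ ($Q = \left(110 + \frac{2 \left(-5 + \left(\left(-4\right) \left(-2\right)\right)^{2}\right)}{\left(\left(-4\right) \left(-2\right)\right)^{2} + 11}\right)^{2} = \left(110 + \frac{2 \left(-5 + 8^{2}\right)}{8^{2} + 11}\right)^{2} = \left(110 + \frac{2 \left(-5 + 64\right)}{64 + 11}\right)^{2} = \left(110 + 2 \cdot \frac{1}{75} \cdot 59\right)^{2} = \left(110 + \frac{118}{75}\right)^{2} = \left(\frac{8368}{75}\right)^{2} = \frac{70023424}{5625} \approx 12449.0$)
$Q + l = \frac{70023424}{5625} - 47953 = - \frac{199712201}{5625}$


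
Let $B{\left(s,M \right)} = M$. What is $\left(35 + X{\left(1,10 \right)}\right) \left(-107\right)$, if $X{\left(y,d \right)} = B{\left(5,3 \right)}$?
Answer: $-4066$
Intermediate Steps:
$X{\left(y,d \right)} = 3$
$\left(35 + X{\left(1,10 \right)}\right) \left(-107\right) = \left(35 + 3\right) \left(-107\right) = 38 \left(-107\right) = -4066$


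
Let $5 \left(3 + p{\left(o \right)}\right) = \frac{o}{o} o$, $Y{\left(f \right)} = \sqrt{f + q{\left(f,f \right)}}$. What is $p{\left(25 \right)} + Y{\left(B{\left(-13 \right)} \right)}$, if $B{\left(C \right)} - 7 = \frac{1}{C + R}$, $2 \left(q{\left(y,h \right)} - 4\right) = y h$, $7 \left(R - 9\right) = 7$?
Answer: $2 + \frac{2 \sqrt{74}}{3} \approx 7.7349$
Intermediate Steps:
$R = 10$ ($R = 9 + \frac{1}{7} \cdot 7 = 9 + 1 = 10$)
$q{\left(y,h \right)} = 4 + \frac{h y}{2}$ ($q{\left(y,h \right)} = 4 + \frac{y h}{2} = 4 + \frac{h y}{2}$)
$B{\left(C \right)} = 7 + \frac{1}{10 + C}$ ($B{\left(C \right)} = 7 + \frac{1}{C + 10} = 7 + \frac{1}{10 + C}$)
$Y{\left(f \right)} = \sqrt{4 + f + \frac{f^{2}}{2}}$ ($Y{\left(f \right)} = \sqrt{f + \left(4 + \frac{f f}{2}\right)} = \sqrt{f + \left(4 + \frac{f^{2}}{2}\right)} = \sqrt{4 + f + \frac{f^{2}}{2}}$)
$p{\left(o \right)} = -3 + \frac{o}{5}$ ($p{\left(o \right)} = -3 + \frac{\frac{o}{o} o}{5} = -3 + \frac{1 o}{5} = -3 + \frac{o}{5}$)
$p{\left(25 \right)} + Y{\left(B{\left(-13 \right)} \right)} = \left(-3 + \frac{1}{5} \cdot 25\right) + \frac{\sqrt{16 + 2 \left(\frac{71 + 7 \left(-13\right)}{10 - 13}\right)^{2} + 4 \frac{71 + 7 \left(-13\right)}{10 - 13}}}{2} = \left(-3 + 5\right) + \frac{\sqrt{16 + 2 \left(\frac{71 - 91}{-3}\right)^{2} + 4 \frac{71 - 91}{-3}}}{2} = 2 + \frac{\sqrt{16 + 2 \left(\left(- \frac{1}{3}\right) \left(-20\right)\right)^{2} + 4 \left(\left(- \frac{1}{3}\right) \left(-20\right)\right)}}{2} = 2 + \frac{\sqrt{16 + 2 \left(\frac{20}{3}\right)^{2} + 4 \cdot \frac{20}{3}}}{2} = 2 + \frac{\sqrt{16 + 2 \cdot \frac{400}{9} + \frac{80}{3}}}{2} = 2 + \frac{\sqrt{16 + \frac{800}{9} + \frac{80}{3}}}{2} = 2 + \frac{\sqrt{\frac{1184}{9}}}{2} = 2 + \frac{\frac{4}{3} \sqrt{74}}{2} = 2 + \frac{2 \sqrt{74}}{3}$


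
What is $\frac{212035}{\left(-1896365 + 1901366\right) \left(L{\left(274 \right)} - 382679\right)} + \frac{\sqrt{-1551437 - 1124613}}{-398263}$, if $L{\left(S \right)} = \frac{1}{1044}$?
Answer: $- \frac{14757636}{133198926125} - \frac{5 i \sqrt{107042}}{398263} \approx -0.00011079 - 0.0041075 i$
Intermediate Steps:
$L{\left(S \right)} = \frac{1}{1044}$
$\frac{212035}{\left(-1896365 + 1901366\right) \left(L{\left(274 \right)} - 382679\right)} + \frac{\sqrt{-1551437 - 1124613}}{-398263} = \frac{212035}{\left(-1896365 + 1901366\right) \left(\frac{1}{1044} - 382679\right)} + \frac{\sqrt{-1551437 - 1124613}}{-398263} = \frac{212035}{5001 \left(- \frac{399516875}{1044}\right)} + \sqrt{-2676050} \left(- \frac{1}{398263}\right) = \frac{212035}{- \frac{665994630625}{348}} + 5 i \sqrt{107042} \left(- \frac{1}{398263}\right) = 212035 \left(- \frac{348}{665994630625}\right) - \frac{5 i \sqrt{107042}}{398263} = - \frac{14757636}{133198926125} - \frac{5 i \sqrt{107042}}{398263}$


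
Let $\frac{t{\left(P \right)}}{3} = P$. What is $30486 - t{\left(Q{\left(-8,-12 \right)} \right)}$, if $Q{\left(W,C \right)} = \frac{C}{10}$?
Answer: $\frac{152448}{5} \approx 30490.0$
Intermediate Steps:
$Q{\left(W,C \right)} = \frac{C}{10}$ ($Q{\left(W,C \right)} = C \frac{1}{10} = \frac{C}{10}$)
$t{\left(P \right)} = 3 P$
$30486 - t{\left(Q{\left(-8,-12 \right)} \right)} = 30486 - 3 \cdot \frac{1}{10} \left(-12\right) = 30486 - 3 \left(- \frac{6}{5}\right) = 30486 - - \frac{18}{5} = 30486 + \frac{18}{5} = \frac{152448}{5}$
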